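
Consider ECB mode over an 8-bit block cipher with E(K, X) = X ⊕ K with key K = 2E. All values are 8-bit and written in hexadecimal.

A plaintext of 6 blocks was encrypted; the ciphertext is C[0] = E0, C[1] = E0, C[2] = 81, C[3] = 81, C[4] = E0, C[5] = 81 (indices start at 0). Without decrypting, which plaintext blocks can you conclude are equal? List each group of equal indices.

ECB encrypts each block independently with the same key, so equal ciphertext blocks imply equal plaintext blocks.
C[0] = C[1] = C[4] = E0, so P[0] = P[1] = P[4].
C[2] = C[3] = C[5] = 81, so P[2] = P[3] = P[5].

P[0] = P[1] = P[4]; P[2] = P[3] = P[5]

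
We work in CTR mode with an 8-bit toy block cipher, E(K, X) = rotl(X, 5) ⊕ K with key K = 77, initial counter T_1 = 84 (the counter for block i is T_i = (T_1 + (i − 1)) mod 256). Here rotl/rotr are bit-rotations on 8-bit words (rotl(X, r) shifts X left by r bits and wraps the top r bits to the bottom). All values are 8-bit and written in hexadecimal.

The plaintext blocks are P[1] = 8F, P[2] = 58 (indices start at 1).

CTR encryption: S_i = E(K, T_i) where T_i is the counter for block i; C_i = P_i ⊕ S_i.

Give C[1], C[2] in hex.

C[1]: T = 84, S = E(K, T) = E7; 8F ⊕ E7 = 68.
C[2]: T = 85, S = E(K, T) = C7; 58 ⊕ C7 = 9F.

C[1] = 68, C[2] = 9F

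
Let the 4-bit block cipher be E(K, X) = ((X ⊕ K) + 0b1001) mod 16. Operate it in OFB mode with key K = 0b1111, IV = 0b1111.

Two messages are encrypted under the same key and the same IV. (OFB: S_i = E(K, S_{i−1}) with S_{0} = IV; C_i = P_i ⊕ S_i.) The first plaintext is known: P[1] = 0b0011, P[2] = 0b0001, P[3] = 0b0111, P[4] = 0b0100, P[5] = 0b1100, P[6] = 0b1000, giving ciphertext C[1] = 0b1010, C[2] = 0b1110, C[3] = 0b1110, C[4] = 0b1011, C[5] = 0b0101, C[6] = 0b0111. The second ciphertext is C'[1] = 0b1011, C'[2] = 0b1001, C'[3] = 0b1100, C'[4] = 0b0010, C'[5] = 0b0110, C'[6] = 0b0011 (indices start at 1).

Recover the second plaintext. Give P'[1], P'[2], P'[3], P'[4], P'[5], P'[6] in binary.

P'[1] = 0b0010, P'[2] = 0b0110, P'[3] = 0b0101, P'[4] = 0b1101, P'[5] = 0b1111, P'[6] = 0b1100

In OFB with a reused IV, both messages share the same keystream S_i, so C_i ⊕ C'_i = P_i ⊕ P'_i and thus P'_i = P_i ⊕ C_i ⊕ C'_i.
P'[1]: 0b0011 ⊕ 0b1010 ⊕ 0b1011 = 0b0010.
P'[2]: 0b0001 ⊕ 0b1110 ⊕ 0b1001 = 0b0110.
P'[3]: 0b0111 ⊕ 0b1110 ⊕ 0b1100 = 0b0101.
P'[4]: 0b0100 ⊕ 0b1011 ⊕ 0b0010 = 0b1101.
P'[5]: 0b1100 ⊕ 0b0101 ⊕ 0b0110 = 0b1111.
P'[6]: 0b1000 ⊕ 0b0111 ⊕ 0b0011 = 0b1100.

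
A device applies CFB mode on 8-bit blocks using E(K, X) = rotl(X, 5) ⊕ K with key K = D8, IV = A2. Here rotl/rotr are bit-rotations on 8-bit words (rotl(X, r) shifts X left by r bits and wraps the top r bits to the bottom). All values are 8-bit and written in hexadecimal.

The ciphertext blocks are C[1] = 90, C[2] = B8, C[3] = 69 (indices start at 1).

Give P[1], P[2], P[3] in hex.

P[1] = 1C, P[2] = 72, P[3] = A6

CFB decryption: P_i = C_i ⊕ E(K, C_{i−1}), with C_{0} = IV.
P[1]: E(K, A2) = 8C; 90 ⊕ 8C = 1C.
P[2]: E(K, 90) = CA; B8 ⊕ CA = 72.
P[3]: E(K, B8) = CF; 69 ⊕ CF = A6.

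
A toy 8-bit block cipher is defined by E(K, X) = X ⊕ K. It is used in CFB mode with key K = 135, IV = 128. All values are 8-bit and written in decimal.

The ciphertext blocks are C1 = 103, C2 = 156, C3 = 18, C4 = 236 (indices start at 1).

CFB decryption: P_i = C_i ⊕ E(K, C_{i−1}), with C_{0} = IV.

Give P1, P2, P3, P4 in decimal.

P1 = 96, P2 = 124, P3 = 9, P4 = 121

P1: E(K, 128) = 7; 103 ⊕ 7 = 96.
P2: E(K, 103) = 224; 156 ⊕ 224 = 124.
P3: E(K, 156) = 27; 18 ⊕ 27 = 9.
P4: E(K, 18) = 149; 236 ⊕ 149 = 121.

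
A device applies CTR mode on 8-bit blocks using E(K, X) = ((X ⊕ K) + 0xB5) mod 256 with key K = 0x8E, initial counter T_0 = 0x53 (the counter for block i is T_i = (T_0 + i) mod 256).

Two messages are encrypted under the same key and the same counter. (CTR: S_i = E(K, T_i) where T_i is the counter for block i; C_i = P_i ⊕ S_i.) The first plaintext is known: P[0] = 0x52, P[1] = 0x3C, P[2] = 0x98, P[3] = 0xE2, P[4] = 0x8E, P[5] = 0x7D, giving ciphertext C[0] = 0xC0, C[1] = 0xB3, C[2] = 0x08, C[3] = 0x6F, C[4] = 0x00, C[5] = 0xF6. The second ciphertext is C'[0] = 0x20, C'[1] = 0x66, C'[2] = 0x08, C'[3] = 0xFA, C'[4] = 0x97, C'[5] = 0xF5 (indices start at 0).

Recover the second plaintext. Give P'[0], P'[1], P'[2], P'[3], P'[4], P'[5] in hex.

In CTR with a reused counter, both messages share the same keystream S_i, so C_i ⊕ C'_i = P_i ⊕ P'_i and thus P'_i = P_i ⊕ C_i ⊕ C'_i.
P'[0]: 0x52 ⊕ 0xC0 ⊕ 0x20 = 0xB2.
P'[1]: 0x3C ⊕ 0xB3 ⊕ 0x66 = 0xE9.
P'[2]: 0x98 ⊕ 0x08 ⊕ 0x08 = 0x98.
P'[3]: 0xE2 ⊕ 0x6F ⊕ 0xFA = 0x77.
P'[4]: 0x8E ⊕ 0x00 ⊕ 0x97 = 0x19.
P'[5]: 0x7D ⊕ 0xF6 ⊕ 0xF5 = 0x7E.

P'[0] = 0xB2, P'[1] = 0xE9, P'[2] = 0x98, P'[3] = 0x77, P'[4] = 0x19, P'[5] = 0x7E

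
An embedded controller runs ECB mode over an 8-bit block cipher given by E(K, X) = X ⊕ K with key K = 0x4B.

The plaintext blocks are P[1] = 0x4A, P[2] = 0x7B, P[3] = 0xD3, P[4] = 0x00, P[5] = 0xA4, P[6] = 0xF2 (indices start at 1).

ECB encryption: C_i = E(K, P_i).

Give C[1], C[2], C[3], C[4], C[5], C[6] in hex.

C[1] = 0x01, C[2] = 0x30, C[3] = 0x98, C[4] = 0x4B, C[5] = 0xEF, C[6] = 0xB9

C[1]: E(K, 0x4A) = 0x01.
C[2]: E(K, 0x7B) = 0x30.
C[3]: E(K, 0xD3) = 0x98.
C[4]: E(K, 0x00) = 0x4B.
C[5]: E(K, 0xA4) = 0xEF.
C[6]: E(K, 0xF2) = 0xB9.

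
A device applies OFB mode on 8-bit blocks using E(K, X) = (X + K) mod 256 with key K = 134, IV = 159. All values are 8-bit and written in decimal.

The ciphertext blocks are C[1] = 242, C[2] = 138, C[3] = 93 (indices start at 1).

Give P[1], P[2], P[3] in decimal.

OFB decryption: S_i = E(K, S_{i−1}) with S_{0} = IV; P_i = C_i ⊕ S_i.
P[1]: S = E(K, 159) = 37; 242 ⊕ 37 = 215.
P[2]: S = E(K, 37) = 171; 138 ⊕ 171 = 33.
P[3]: S = E(K, 171) = 49; 93 ⊕ 49 = 108.

P[1] = 215, P[2] = 33, P[3] = 108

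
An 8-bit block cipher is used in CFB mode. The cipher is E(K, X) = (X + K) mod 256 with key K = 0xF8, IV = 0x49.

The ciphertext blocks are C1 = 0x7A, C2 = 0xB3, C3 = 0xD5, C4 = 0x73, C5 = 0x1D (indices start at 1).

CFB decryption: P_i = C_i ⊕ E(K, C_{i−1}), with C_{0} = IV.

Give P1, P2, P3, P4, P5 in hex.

P1 = 0x3B, P2 = 0xC1, P3 = 0x7E, P4 = 0xBE, P5 = 0x76

P1: E(K, 0x49) = 0x41; 0x7A ⊕ 0x41 = 0x3B.
P2: E(K, 0x7A) = 0x72; 0xB3 ⊕ 0x72 = 0xC1.
P3: E(K, 0xB3) = 0xAB; 0xD5 ⊕ 0xAB = 0x7E.
P4: E(K, 0xD5) = 0xCD; 0x73 ⊕ 0xCD = 0xBE.
P5: E(K, 0x73) = 0x6B; 0x1D ⊕ 0x6B = 0x76.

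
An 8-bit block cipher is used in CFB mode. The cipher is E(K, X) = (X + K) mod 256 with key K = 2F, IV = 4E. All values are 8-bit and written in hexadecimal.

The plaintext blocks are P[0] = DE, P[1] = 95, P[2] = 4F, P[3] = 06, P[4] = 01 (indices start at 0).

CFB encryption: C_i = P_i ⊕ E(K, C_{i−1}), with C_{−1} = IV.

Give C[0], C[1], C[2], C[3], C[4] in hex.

C[0]: E(K, 4E) = 7D; DE ⊕ 7D = A3.
C[1]: E(K, A3) = D2; 95 ⊕ D2 = 47.
C[2]: E(K, 47) = 76; 4F ⊕ 76 = 39.
C[3]: E(K, 39) = 68; 06 ⊕ 68 = 6E.
C[4]: E(K, 6E) = 9D; 01 ⊕ 9D = 9C.

C[0] = A3, C[1] = 47, C[2] = 39, C[3] = 6E, C[4] = 9C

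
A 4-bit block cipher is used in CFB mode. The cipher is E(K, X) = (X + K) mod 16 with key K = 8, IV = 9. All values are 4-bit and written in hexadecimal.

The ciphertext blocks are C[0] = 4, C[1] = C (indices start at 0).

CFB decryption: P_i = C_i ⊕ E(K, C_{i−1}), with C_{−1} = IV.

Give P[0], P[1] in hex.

P[0]: E(K, 9) = 1; 4 ⊕ 1 = 5.
P[1]: E(K, 4) = C; C ⊕ C = 0.

P[0] = 5, P[1] = 0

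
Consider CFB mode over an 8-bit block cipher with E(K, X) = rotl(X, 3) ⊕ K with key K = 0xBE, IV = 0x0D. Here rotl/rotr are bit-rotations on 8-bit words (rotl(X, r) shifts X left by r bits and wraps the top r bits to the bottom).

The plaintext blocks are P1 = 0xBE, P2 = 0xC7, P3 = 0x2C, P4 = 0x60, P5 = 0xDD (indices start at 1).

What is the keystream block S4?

CFB encryption: C_i = P_i ⊕ E(K, C_{i−1}), with C_{0} = IV.
C1: E(K, 0x0D) = 0xD6; 0xBE ⊕ 0xD6 = 0x68.
C2: E(K, 0x68) = 0xFD; 0xC7 ⊕ 0xFD = 0x3A.
C3: E(K, 0x3A) = 0x6F; 0x2C ⊕ 0x6F = 0x43.
C4: E(K, 0x43) = 0xA4; 0x60 ⊕ 0xA4 = 0xC4.
So S4 = 0xA4.

0xA4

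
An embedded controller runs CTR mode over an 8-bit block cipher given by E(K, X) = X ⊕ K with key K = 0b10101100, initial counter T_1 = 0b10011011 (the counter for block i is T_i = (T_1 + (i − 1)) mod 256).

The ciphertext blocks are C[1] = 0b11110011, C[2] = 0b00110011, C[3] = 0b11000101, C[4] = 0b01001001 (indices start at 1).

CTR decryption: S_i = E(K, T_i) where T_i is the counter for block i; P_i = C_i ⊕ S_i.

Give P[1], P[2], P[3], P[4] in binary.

P[1]: T = 0b10011011, S = E(K, T) = 0b00110111; 0b11110011 ⊕ 0b00110111 = 0b11000100.
P[2]: T = 0b10011100, S = E(K, T) = 0b00110000; 0b00110011 ⊕ 0b00110000 = 0b00000011.
P[3]: T = 0b10011101, S = E(K, T) = 0b00110001; 0b11000101 ⊕ 0b00110001 = 0b11110100.
P[4]: T = 0b10011110, S = E(K, T) = 0b00110010; 0b01001001 ⊕ 0b00110010 = 0b01111011.

P[1] = 0b11000100, P[2] = 0b00000011, P[3] = 0b11110100, P[4] = 0b01111011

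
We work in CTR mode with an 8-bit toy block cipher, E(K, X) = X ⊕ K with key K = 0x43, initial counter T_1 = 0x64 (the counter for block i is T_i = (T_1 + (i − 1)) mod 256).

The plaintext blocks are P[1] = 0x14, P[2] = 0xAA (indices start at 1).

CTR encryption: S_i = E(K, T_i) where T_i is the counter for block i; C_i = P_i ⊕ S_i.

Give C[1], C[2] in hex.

C[1]: T = 0x64, S = E(K, T) = 0x27; 0x14 ⊕ 0x27 = 0x33.
C[2]: T = 0x65, S = E(K, T) = 0x26; 0xAA ⊕ 0x26 = 0x8C.

C[1] = 0x33, C[2] = 0x8C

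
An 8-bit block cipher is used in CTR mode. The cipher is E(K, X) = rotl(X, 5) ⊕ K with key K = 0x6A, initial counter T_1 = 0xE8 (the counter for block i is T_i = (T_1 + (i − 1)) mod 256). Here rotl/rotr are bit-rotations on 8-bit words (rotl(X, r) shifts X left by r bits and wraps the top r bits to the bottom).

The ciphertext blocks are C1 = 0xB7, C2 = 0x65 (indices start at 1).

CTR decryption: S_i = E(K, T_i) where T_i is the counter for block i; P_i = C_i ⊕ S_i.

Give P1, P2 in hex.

P1 = 0xC0, P2 = 0x32

P1: T = 0xE8, S = E(K, T) = 0x77; 0xB7 ⊕ 0x77 = 0xC0.
P2: T = 0xE9, S = E(K, T) = 0x57; 0x65 ⊕ 0x57 = 0x32.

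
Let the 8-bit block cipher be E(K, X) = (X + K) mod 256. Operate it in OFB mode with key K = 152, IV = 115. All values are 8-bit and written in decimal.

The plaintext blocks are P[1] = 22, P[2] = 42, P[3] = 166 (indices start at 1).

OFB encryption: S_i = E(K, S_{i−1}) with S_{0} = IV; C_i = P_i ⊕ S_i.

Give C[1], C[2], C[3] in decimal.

C[1]: S = E(K, 115) = 11; 22 ⊕ 11 = 29.
C[2]: S = E(K, 11) = 163; 42 ⊕ 163 = 137.
C[3]: S = E(K, 163) = 59; 166 ⊕ 59 = 157.

C[1] = 29, C[2] = 137, C[3] = 157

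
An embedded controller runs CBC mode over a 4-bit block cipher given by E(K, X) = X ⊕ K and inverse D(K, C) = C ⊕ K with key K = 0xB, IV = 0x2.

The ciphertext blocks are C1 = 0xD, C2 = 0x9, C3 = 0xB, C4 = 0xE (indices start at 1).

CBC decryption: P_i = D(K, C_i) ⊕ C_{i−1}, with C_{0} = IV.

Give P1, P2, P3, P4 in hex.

P1: D(K, 0xD) = 0x6; 0x6 ⊕ 0x2 = 0x4.
P2: D(K, 0x9) = 0x2; 0x2 ⊕ 0xD = 0xF.
P3: D(K, 0xB) = 0x0; 0x0 ⊕ 0x9 = 0x9.
P4: D(K, 0xE) = 0x5; 0x5 ⊕ 0xB = 0xE.

P1 = 0x4, P2 = 0xF, P3 = 0x9, P4 = 0xE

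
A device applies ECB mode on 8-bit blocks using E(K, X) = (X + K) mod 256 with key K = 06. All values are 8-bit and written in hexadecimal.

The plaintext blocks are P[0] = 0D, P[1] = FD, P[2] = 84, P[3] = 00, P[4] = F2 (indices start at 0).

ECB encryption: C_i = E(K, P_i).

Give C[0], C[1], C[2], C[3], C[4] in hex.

C[0] = 13, C[1] = 03, C[2] = 8A, C[3] = 06, C[4] = F8

C[0]: E(K, 0D) = 13.
C[1]: E(K, FD) = 03.
C[2]: E(K, 84) = 8A.
C[3]: E(K, 00) = 06.
C[4]: E(K, F2) = F8.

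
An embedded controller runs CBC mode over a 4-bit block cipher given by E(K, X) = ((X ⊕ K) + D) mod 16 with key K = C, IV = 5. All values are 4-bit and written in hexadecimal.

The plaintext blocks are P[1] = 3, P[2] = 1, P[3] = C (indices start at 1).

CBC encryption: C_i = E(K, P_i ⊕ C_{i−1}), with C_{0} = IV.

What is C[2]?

C[2] = 7

C[1]: P[1] ⊕ 5 = 6; E(K, 6) = 7.
C[2]: P[2] ⊕ 7 = 6; E(K, 6) = 7.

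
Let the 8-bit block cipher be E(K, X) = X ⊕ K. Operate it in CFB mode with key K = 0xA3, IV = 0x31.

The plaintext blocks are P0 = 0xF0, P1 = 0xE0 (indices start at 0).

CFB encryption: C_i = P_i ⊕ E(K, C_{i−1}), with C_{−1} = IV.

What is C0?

C0 = 0x62

C0: E(K, 0x31) = 0x92; 0xF0 ⊕ 0x92 = 0x62.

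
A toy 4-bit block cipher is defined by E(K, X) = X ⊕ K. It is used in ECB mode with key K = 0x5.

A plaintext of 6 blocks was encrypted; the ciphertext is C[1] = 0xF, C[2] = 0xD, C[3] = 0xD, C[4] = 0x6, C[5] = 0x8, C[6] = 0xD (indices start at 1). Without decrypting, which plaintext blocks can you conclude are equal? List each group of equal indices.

ECB encrypts each block independently with the same key, so equal ciphertext blocks imply equal plaintext blocks.
C[2] = C[3] = C[6] = 0xD, so P[2] = P[3] = P[6].

P[2] = P[3] = P[6]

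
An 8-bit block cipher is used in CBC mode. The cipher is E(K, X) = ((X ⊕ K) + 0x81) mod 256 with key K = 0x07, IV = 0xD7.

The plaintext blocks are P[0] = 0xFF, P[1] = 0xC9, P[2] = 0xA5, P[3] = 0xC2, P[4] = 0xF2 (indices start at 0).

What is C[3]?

CBC encryption: C_i = E(K, P_i ⊕ C_{i−1}), with C_{−1} = IV.
C[0]: P[0] ⊕ 0xD7 = 0x28; E(K, 0x28) = 0xB0.
C[1]: P[1] ⊕ 0xB0 = 0x79; E(K, 0x79) = 0xFF.
C[2]: P[2] ⊕ 0xFF = 0x5A; E(K, 0x5A) = 0xDE.
C[3]: P[3] ⊕ 0xDE = 0x1C; E(K, 0x1C) = 0x9C.

C[3] = 0x9C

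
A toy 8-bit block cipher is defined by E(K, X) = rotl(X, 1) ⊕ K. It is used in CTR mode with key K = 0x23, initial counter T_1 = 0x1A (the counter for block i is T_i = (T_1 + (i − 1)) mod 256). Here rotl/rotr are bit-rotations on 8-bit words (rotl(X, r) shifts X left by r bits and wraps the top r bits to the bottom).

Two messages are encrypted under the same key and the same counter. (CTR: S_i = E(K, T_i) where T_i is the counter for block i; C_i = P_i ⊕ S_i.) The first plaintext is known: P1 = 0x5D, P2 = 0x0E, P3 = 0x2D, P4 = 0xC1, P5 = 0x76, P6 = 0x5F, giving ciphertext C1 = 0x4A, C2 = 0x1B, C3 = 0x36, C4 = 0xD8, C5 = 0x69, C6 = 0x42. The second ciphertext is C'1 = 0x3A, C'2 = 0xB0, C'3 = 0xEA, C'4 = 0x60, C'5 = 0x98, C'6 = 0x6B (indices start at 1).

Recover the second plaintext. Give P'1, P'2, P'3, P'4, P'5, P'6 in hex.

In CTR with a reused counter, both messages share the same keystream S_i, so C_i ⊕ C'_i = P_i ⊕ P'_i and thus P'_i = P_i ⊕ C_i ⊕ C'_i.
P'1: 0x5D ⊕ 0x4A ⊕ 0x3A = 0x2D.
P'2: 0x0E ⊕ 0x1B ⊕ 0xB0 = 0xA5.
P'3: 0x2D ⊕ 0x36 ⊕ 0xEA = 0xF1.
P'4: 0xC1 ⊕ 0xD8 ⊕ 0x60 = 0x79.
P'5: 0x76 ⊕ 0x69 ⊕ 0x98 = 0x87.
P'6: 0x5F ⊕ 0x42 ⊕ 0x6B = 0x76.

P'1 = 0x2D, P'2 = 0xA5, P'3 = 0xF1, P'4 = 0x79, P'5 = 0x87, P'6 = 0x76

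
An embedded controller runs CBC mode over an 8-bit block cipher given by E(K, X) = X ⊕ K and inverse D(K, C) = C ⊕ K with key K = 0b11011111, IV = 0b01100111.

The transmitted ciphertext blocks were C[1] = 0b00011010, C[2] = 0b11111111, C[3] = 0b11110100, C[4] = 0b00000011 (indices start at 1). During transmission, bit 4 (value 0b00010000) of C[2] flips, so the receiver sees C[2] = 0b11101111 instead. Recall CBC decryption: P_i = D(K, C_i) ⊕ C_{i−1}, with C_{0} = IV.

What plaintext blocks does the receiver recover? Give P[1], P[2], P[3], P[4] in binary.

Only C[2] changed, to 0b11101111. In CBC, a change in C_i garbles P_i and flips the same bit in P_{i+1}. Decrypting the received ciphertext:
P[1]: D(K, 0b00011010) = 0b11000101; 0b11000101 ⊕ 0b01100111 = 0b10100010.
P[2]: D(K, 0b11101111) = 0b00110000; 0b00110000 ⊕ 0b00011010 = 0b00101010.
P[3]: D(K, 0b11110100) = 0b00101011; 0b00101011 ⊕ 0b11101111 = 0b11000100.
P[4]: D(K, 0b00000011) = 0b11011100; 0b11011100 ⊕ 0b11110100 = 0b00101000.
Blocks that differ from the original plaintext: P[2], P[3].

P[1] = 0b10100010, P[2] = 0b00101010, P[3] = 0b11000100, P[4] = 0b00101000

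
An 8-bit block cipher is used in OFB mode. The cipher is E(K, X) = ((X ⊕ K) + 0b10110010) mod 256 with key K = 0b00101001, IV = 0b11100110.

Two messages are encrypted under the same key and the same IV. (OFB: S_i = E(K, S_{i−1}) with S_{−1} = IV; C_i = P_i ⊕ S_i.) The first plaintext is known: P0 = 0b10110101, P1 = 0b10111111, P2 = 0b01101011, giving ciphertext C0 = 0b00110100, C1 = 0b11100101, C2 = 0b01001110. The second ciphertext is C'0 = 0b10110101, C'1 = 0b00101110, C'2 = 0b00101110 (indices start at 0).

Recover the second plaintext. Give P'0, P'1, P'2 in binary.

In OFB with a reused IV, both messages share the same keystream S_i, so C_i ⊕ C'_i = P_i ⊕ P'_i and thus P'_i = P_i ⊕ C_i ⊕ C'_i.
P'0: 0b10110101 ⊕ 0b00110100 ⊕ 0b10110101 = 0b00110100.
P'1: 0b10111111 ⊕ 0b11100101 ⊕ 0b00101110 = 0b01110100.
P'2: 0b01101011 ⊕ 0b01001110 ⊕ 0b00101110 = 0b00001011.

P'0 = 0b00110100, P'1 = 0b01110100, P'2 = 0b00001011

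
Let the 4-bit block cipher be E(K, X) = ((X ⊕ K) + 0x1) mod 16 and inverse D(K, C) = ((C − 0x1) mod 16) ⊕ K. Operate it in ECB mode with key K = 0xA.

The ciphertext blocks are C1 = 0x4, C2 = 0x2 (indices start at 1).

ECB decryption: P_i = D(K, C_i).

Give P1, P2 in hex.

P1 = 0x9, P2 = 0xB

P1: D(K, 0x4) = 0x9.
P2: D(K, 0x2) = 0xB.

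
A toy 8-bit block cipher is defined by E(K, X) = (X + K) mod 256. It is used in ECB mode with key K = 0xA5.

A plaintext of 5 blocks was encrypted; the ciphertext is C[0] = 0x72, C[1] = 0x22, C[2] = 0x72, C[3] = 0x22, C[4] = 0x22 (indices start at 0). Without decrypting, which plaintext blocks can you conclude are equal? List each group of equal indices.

ECB encrypts each block independently with the same key, so equal ciphertext blocks imply equal plaintext blocks.
C[0] = C[2] = 0x72, so P[0] = P[2].
C[1] = C[3] = C[4] = 0x22, so P[1] = P[3] = P[4].

P[0] = P[2]; P[1] = P[3] = P[4]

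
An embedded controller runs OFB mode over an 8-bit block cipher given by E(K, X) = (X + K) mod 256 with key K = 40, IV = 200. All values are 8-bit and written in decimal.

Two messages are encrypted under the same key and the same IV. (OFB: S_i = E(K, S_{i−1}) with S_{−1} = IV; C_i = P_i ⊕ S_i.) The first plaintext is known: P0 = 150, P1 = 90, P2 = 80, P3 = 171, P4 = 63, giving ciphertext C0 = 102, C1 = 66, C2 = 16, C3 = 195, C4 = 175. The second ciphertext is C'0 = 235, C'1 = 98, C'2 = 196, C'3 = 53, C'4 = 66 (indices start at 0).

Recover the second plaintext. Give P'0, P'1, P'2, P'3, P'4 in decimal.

P'0 = 27, P'1 = 122, P'2 = 132, P'3 = 93, P'4 = 210

In OFB with a reused IV, both messages share the same keystream S_i, so C_i ⊕ C'_i = P_i ⊕ P'_i and thus P'_i = P_i ⊕ C_i ⊕ C'_i.
P'0: 150 ⊕ 102 ⊕ 235 = 27.
P'1: 90 ⊕ 66 ⊕ 98 = 122.
P'2: 80 ⊕ 16 ⊕ 196 = 132.
P'3: 171 ⊕ 195 ⊕ 53 = 93.
P'4: 63 ⊕ 175 ⊕ 66 = 210.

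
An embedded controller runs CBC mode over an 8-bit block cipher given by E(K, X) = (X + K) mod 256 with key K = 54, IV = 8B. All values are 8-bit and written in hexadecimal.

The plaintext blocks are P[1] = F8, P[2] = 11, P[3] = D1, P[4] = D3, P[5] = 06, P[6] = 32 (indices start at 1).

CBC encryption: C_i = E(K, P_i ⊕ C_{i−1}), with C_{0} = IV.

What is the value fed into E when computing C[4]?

C[1]: P[1] ⊕ 8B = 73; E(K, 73) = C7.
C[2]: P[2] ⊕ C7 = D6; E(K, D6) = 2A.
C[3]: P[3] ⊕ 2A = FB; E(K, FB) = 4F.
C[4]: P[4] ⊕ 4F = 9C; E(K, 9C) = F0.
So the input to E for block [4] is 9C.

9C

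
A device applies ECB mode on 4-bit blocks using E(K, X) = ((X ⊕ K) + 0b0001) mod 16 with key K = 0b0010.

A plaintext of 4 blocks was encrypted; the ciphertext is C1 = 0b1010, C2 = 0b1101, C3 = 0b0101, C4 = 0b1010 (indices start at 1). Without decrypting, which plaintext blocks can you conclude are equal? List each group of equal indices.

ECB encrypts each block independently with the same key, so equal ciphertext blocks imply equal plaintext blocks.
C1 = C4 = 0b1010, so P1 = P4.

P1 = P4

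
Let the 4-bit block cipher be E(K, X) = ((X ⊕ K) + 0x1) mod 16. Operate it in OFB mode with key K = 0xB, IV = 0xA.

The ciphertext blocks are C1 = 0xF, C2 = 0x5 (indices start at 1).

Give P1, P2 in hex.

P1 = 0xD, P2 = 0xF

OFB decryption: S_i = E(K, S_{i−1}) with S_{0} = IV; P_i = C_i ⊕ S_i.
P1: S = E(K, 0xA) = 0x2; 0xF ⊕ 0x2 = 0xD.
P2: S = E(K, 0x2) = 0xA; 0x5 ⊕ 0xA = 0xF.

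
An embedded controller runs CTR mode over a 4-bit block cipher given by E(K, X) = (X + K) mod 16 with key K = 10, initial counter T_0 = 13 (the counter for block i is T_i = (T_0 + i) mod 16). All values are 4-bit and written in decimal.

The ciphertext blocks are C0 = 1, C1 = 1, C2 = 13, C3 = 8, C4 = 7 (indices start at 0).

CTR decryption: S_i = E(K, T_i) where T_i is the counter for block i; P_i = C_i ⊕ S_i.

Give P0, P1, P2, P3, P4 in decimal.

P0 = 6, P1 = 9, P2 = 4, P3 = 2, P4 = 12

P0: T = 13, S = E(K, T) = 7; 1 ⊕ 7 = 6.
P1: T = 14, S = E(K, T) = 8; 1 ⊕ 8 = 9.
P2: T = 15, S = E(K, T) = 9; 13 ⊕ 9 = 4.
P3: T = 0, S = E(K, T) = 10; 8 ⊕ 10 = 2.
P4: T = 1, S = E(K, T) = 11; 7 ⊕ 11 = 12.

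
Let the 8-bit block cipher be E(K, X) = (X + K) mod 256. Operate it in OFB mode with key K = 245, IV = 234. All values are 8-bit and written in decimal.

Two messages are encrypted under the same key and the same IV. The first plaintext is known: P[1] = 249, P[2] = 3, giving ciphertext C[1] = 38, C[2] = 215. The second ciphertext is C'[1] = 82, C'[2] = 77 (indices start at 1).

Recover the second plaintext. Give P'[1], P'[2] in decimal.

In OFB with a reused IV, both messages share the same keystream S_i, so C_i ⊕ C'_i = P_i ⊕ P'_i and thus P'_i = P_i ⊕ C_i ⊕ C'_i.
P'[1]: 249 ⊕ 38 ⊕ 82 = 141.
P'[2]: 3 ⊕ 215 ⊕ 77 = 153.

P'[1] = 141, P'[2] = 153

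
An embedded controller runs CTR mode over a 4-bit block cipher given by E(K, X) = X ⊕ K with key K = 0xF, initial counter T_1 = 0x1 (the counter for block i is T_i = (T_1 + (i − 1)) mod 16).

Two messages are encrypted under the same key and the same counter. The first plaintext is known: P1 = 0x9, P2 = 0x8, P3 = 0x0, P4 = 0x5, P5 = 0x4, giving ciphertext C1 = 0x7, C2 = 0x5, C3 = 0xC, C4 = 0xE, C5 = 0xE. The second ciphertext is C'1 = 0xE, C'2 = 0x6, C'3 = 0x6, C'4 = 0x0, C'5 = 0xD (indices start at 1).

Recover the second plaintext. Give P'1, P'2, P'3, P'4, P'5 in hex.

P'1 = 0x0, P'2 = 0xB, P'3 = 0xA, P'4 = 0xB, P'5 = 0x7

In CTR with a reused counter, both messages share the same keystream S_i, so C_i ⊕ C'_i = P_i ⊕ P'_i and thus P'_i = P_i ⊕ C_i ⊕ C'_i.
P'1: 0x9 ⊕ 0x7 ⊕ 0xE = 0x0.
P'2: 0x8 ⊕ 0x5 ⊕ 0x6 = 0xB.
P'3: 0x0 ⊕ 0xC ⊕ 0x6 = 0xA.
P'4: 0x5 ⊕ 0xE ⊕ 0x0 = 0xB.
P'5: 0x4 ⊕ 0xE ⊕ 0xD = 0x7.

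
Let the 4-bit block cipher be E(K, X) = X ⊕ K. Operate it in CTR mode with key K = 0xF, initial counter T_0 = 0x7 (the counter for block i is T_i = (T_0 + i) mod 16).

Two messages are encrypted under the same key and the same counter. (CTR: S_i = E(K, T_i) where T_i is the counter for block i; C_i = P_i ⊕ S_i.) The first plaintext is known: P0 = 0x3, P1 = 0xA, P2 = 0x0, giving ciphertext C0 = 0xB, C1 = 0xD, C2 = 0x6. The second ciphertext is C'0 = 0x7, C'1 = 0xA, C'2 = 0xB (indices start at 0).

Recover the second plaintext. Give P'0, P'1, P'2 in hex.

In CTR with a reused counter, both messages share the same keystream S_i, so C_i ⊕ C'_i = P_i ⊕ P'_i and thus P'_i = P_i ⊕ C_i ⊕ C'_i.
P'0: 0x3 ⊕ 0xB ⊕ 0x7 = 0xF.
P'1: 0xA ⊕ 0xD ⊕ 0xA = 0xD.
P'2: 0x0 ⊕ 0x6 ⊕ 0xB = 0xD.

P'0 = 0xF, P'1 = 0xD, P'2 = 0xD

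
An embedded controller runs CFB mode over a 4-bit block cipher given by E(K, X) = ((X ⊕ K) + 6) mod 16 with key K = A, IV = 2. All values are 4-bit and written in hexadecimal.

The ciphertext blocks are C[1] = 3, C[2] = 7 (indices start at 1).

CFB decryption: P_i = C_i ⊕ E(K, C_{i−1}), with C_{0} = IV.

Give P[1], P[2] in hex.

P[1] = D, P[2] = 8

P[1]: E(K, 2) = E; 3 ⊕ E = D.
P[2]: E(K, 3) = F; 7 ⊕ F = 8.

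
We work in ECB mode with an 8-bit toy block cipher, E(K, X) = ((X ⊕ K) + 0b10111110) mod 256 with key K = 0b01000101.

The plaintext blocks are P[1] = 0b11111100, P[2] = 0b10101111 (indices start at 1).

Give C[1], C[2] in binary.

C[1] = 0b01110111, C[2] = 0b10101000

ECB encryption: C_i = E(K, P_i).
C[1]: E(K, 0b11111100) = 0b01110111.
C[2]: E(K, 0b10101111) = 0b10101000.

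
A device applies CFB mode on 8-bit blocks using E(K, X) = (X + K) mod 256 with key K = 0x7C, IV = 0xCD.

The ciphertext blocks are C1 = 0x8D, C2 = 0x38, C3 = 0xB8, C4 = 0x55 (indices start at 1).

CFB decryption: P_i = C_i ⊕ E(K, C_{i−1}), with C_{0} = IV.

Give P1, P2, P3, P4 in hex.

P1: E(K, 0xCD) = 0x49; 0x8D ⊕ 0x49 = 0xC4.
P2: E(K, 0x8D) = 0x09; 0x38 ⊕ 0x09 = 0x31.
P3: E(K, 0x38) = 0xB4; 0xB8 ⊕ 0xB4 = 0x0C.
P4: E(K, 0xB8) = 0x34; 0x55 ⊕ 0x34 = 0x61.

P1 = 0xC4, P2 = 0x31, P3 = 0x0C, P4 = 0x61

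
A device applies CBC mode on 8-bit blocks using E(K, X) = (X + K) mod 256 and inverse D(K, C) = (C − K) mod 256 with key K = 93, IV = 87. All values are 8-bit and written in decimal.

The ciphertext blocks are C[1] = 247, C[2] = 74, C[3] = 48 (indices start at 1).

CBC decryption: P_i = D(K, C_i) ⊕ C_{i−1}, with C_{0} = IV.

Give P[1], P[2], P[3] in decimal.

P[1] = 205, P[2] = 26, P[3] = 153

P[1]: D(K, 247) = 154; 154 ⊕ 87 = 205.
P[2]: D(K, 74) = 237; 237 ⊕ 247 = 26.
P[3]: D(K, 48) = 211; 211 ⊕ 74 = 153.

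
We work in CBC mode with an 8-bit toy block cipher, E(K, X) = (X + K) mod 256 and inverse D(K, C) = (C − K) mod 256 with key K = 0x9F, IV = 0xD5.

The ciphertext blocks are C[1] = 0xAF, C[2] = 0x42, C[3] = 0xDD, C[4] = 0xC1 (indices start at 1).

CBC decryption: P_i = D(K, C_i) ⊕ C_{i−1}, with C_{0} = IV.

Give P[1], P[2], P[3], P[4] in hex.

P[1]: D(K, 0xAF) = 0x10; 0x10 ⊕ 0xD5 = 0xC5.
P[2]: D(K, 0x42) = 0xA3; 0xA3 ⊕ 0xAF = 0x0C.
P[3]: D(K, 0xDD) = 0x3E; 0x3E ⊕ 0x42 = 0x7C.
P[4]: D(K, 0xC1) = 0x22; 0x22 ⊕ 0xDD = 0xFF.

P[1] = 0xC5, P[2] = 0x0C, P[3] = 0x7C, P[4] = 0xFF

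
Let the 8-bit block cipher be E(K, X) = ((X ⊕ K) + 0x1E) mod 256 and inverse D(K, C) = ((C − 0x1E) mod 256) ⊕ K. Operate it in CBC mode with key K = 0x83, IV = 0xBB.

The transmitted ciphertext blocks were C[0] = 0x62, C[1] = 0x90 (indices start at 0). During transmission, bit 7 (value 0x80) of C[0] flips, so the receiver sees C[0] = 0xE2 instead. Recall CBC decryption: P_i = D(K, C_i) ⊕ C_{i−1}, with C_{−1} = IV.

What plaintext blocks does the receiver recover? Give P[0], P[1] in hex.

Only C[0] changed, to 0xE2. In CBC, a change in C_i garbles P_i and flips the same bit in P_{i+1}. Decrypting the received ciphertext:
P[0]: D(K, 0xE2) = 0x47; 0x47 ⊕ 0xBB = 0xFC.
P[1]: D(K, 0x90) = 0xF1; 0xF1 ⊕ 0xE2 = 0x13.
Blocks that differ from the original plaintext: P[0], P[1].

P[0] = 0xFC, P[1] = 0x13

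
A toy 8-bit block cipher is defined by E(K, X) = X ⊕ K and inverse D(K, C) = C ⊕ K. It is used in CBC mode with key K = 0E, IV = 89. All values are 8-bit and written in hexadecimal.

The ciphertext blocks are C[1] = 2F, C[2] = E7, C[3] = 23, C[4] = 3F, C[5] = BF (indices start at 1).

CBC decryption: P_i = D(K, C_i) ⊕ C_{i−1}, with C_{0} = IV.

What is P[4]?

P[4]: D(K, 3F) = 31; 31 ⊕ 23 = 12.

P[4] = 12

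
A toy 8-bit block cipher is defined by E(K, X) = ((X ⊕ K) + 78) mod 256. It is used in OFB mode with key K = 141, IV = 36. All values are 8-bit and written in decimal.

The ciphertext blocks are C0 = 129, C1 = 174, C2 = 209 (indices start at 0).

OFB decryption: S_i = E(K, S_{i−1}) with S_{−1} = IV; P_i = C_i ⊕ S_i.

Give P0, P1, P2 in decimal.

P0 = 118, P1 = 102, P2 = 66

P0: S = E(K, 36) = 247; 129 ⊕ 247 = 118.
P1: S = E(K, 247) = 200; 174 ⊕ 200 = 102.
P2: S = E(K, 200) = 147; 209 ⊕ 147 = 66.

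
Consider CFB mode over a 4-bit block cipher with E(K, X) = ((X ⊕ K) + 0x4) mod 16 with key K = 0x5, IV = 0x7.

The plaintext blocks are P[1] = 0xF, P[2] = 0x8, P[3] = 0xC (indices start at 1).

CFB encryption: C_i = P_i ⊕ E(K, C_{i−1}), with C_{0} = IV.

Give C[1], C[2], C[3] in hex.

C[1] = 0x9, C[2] = 0x8, C[3] = 0xD

C[1]: E(K, 0x7) = 0x6; 0xF ⊕ 0x6 = 0x9.
C[2]: E(K, 0x9) = 0x0; 0x8 ⊕ 0x0 = 0x8.
C[3]: E(K, 0x8) = 0x1; 0xC ⊕ 0x1 = 0xD.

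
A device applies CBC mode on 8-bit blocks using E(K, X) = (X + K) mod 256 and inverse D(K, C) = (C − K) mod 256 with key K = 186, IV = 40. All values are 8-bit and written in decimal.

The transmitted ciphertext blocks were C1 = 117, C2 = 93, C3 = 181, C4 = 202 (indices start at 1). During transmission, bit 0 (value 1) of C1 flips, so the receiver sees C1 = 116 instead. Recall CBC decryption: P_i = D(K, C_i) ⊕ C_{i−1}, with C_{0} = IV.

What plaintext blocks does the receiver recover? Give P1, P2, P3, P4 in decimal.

P1 = 146, P2 = 215, P3 = 166, P4 = 165

Only C1 changed, to 116. In CBC, a change in C_i garbles P_i and flips the same bit in P_{i+1}. Decrypting the received ciphertext:
P1: D(K, 116) = 186; 186 ⊕ 40 = 146.
P2: D(K, 93) = 163; 163 ⊕ 116 = 215.
P3: D(K, 181) = 251; 251 ⊕ 93 = 166.
P4: D(K, 202) = 16; 16 ⊕ 181 = 165.
Blocks that differ from the original plaintext: P1, P2.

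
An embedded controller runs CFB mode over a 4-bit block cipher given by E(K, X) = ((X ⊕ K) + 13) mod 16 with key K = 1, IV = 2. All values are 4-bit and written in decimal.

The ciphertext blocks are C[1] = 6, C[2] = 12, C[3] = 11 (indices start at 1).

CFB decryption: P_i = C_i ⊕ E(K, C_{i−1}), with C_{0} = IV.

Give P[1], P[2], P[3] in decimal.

P[1]: E(K, 2) = 0; 6 ⊕ 0 = 6.
P[2]: E(K, 6) = 4; 12 ⊕ 4 = 8.
P[3]: E(K, 12) = 10; 11 ⊕ 10 = 1.

P[1] = 6, P[2] = 8, P[3] = 1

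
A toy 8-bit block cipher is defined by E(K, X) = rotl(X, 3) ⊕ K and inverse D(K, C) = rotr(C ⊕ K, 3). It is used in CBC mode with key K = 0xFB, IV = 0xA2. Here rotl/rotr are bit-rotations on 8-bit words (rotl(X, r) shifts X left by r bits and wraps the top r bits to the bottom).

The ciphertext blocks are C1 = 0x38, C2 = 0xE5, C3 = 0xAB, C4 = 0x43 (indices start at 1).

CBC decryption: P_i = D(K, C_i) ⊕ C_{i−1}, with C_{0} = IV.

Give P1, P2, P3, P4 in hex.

P1 = 0xDA, P2 = 0xFB, P3 = 0xEF, P4 = 0xBC

P1: D(K, 0x38) = 0x78; 0x78 ⊕ 0xA2 = 0xDA.
P2: D(K, 0xE5) = 0xC3; 0xC3 ⊕ 0x38 = 0xFB.
P3: D(K, 0xAB) = 0x0A; 0x0A ⊕ 0xE5 = 0xEF.
P4: D(K, 0x43) = 0x17; 0x17 ⊕ 0xAB = 0xBC.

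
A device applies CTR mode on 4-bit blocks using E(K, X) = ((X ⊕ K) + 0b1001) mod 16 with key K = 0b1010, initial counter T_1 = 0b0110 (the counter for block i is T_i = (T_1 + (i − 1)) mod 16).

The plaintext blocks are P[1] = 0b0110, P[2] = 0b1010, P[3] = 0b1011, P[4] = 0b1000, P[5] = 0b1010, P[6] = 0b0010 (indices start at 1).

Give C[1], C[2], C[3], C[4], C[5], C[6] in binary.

CTR encryption: S_i = E(K, T_i) where T_i is the counter for block i; C_i = P_i ⊕ S_i.
C[1]: T = 0b0110, S = E(K, T) = 0b0101; 0b0110 ⊕ 0b0101 = 0b0011.
C[2]: T = 0b0111, S = E(K, T) = 0b0110; 0b1010 ⊕ 0b0110 = 0b1100.
C[3]: T = 0b1000, S = E(K, T) = 0b1011; 0b1011 ⊕ 0b1011 = 0b0000.
C[4]: T = 0b1001, S = E(K, T) = 0b1100; 0b1000 ⊕ 0b1100 = 0b0100.
C[5]: T = 0b1010, S = E(K, T) = 0b1001; 0b1010 ⊕ 0b1001 = 0b0011.
C[6]: T = 0b1011, S = E(K, T) = 0b1010; 0b0010 ⊕ 0b1010 = 0b1000.

C[1] = 0b0011, C[2] = 0b1100, C[3] = 0b0000, C[4] = 0b0100, C[5] = 0b0011, C[6] = 0b1000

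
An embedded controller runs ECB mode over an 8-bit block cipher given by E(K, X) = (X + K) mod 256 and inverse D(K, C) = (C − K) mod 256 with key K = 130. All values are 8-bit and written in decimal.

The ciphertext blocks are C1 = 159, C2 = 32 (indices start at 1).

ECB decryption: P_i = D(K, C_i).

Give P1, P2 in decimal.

P1 = 29, P2 = 158

P1: D(K, 159) = 29.
P2: D(K, 32) = 158.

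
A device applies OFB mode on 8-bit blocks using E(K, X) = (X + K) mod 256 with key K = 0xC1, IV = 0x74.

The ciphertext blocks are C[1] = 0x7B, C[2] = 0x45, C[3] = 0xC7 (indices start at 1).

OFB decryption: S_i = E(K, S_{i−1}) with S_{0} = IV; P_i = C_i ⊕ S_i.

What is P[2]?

P[1]: S = E(K, 0x74) = 0x35; 0x7B ⊕ 0x35 = 0x4E.
P[2]: S = E(K, 0x35) = 0xF6; 0x45 ⊕ 0xF6 = 0xB3.

P[2] = 0xB3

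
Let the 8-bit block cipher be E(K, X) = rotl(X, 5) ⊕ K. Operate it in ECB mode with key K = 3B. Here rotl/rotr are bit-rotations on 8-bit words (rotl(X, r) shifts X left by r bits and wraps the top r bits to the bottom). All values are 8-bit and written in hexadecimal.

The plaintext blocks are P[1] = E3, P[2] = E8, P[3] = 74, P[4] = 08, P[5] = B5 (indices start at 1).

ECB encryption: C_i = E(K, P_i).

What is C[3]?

C[3] = B5

C[3]: E(K, 74) = B5.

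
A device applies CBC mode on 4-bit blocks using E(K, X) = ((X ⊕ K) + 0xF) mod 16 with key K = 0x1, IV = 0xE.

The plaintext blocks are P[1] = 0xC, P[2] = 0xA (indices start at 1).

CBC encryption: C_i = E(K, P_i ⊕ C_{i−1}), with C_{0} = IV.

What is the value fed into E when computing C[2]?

0x8

C[1]: P[1] ⊕ 0xE = 0x2; E(K, 0x2) = 0x2.
C[2]: P[2] ⊕ 0x2 = 0x8; E(K, 0x8) = 0x8.
So the input to E for block [2] is 0x8.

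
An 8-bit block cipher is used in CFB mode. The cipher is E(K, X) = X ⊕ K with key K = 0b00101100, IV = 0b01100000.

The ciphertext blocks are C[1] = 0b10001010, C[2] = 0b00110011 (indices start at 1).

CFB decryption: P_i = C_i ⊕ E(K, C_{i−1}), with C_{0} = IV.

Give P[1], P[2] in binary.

P[1]: E(K, 0b01100000) = 0b01001100; 0b10001010 ⊕ 0b01001100 = 0b11000110.
P[2]: E(K, 0b10001010) = 0b10100110; 0b00110011 ⊕ 0b10100110 = 0b10010101.

P[1] = 0b11000110, P[2] = 0b10010101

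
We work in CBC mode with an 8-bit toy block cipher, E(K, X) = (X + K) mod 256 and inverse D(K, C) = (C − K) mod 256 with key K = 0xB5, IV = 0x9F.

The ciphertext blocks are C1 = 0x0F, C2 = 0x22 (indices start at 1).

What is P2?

P2 = 0x62

CBC decryption: P_i = D(K, C_i) ⊕ C_{i−1}, with C_{0} = IV.
P2: D(K, 0x22) = 0x6D; 0x6D ⊕ 0x0F = 0x62.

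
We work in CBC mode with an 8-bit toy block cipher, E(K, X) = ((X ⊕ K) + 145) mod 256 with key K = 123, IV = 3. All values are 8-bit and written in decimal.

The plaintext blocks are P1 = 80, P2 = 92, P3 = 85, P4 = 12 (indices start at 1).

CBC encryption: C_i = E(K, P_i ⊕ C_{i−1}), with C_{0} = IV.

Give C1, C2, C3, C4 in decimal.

C1: P1 ⊕ 3 = 83; E(K, 83) = 185.
C2: P2 ⊕ 185 = 229; E(K, 229) = 47.
C3: P3 ⊕ 47 = 122; E(K, 122) = 146.
C4: P4 ⊕ 146 = 158; E(K, 158) = 118.

C1 = 185, C2 = 47, C3 = 146, C4 = 118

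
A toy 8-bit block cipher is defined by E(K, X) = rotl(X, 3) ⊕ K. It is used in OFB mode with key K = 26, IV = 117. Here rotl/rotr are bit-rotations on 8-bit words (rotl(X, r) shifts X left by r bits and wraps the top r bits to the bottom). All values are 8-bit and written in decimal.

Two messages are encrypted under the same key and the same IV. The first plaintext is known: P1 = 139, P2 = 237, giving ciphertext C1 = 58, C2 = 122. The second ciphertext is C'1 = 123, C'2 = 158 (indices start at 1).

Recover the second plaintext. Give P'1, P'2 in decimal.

In OFB with a reused IV, both messages share the same keystream S_i, so C_i ⊕ C'_i = P_i ⊕ P'_i and thus P'_i = P_i ⊕ C_i ⊕ C'_i.
P'1: 139 ⊕ 58 ⊕ 123 = 202.
P'2: 237 ⊕ 122 ⊕ 158 = 9.

P'1 = 202, P'2 = 9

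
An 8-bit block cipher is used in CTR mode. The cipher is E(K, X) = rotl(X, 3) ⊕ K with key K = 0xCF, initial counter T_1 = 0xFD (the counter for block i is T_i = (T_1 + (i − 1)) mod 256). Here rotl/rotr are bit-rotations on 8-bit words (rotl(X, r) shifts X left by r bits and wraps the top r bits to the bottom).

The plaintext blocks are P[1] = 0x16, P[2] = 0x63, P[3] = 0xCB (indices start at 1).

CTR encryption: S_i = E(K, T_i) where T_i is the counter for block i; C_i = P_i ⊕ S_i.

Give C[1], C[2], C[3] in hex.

C[1]: T = 0xFD, S = E(K, T) = 0x20; 0x16 ⊕ 0x20 = 0x36.
C[2]: T = 0xFE, S = E(K, T) = 0x38; 0x63 ⊕ 0x38 = 0x5B.
C[3]: T = 0xFF, S = E(K, T) = 0x30; 0xCB ⊕ 0x30 = 0xFB.

C[1] = 0x36, C[2] = 0x5B, C[3] = 0xFB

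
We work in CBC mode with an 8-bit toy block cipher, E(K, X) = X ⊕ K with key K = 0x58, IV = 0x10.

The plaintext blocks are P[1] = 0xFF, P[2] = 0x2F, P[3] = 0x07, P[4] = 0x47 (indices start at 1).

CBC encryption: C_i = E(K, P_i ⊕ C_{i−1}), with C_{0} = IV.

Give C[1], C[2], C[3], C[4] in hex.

C[1]: P[1] ⊕ 0x10 = 0xEF; E(K, 0xEF) = 0xB7.
C[2]: P[2] ⊕ 0xB7 = 0x98; E(K, 0x98) = 0xC0.
C[3]: P[3] ⊕ 0xC0 = 0xC7; E(K, 0xC7) = 0x9F.
C[4]: P[4] ⊕ 0x9F = 0xD8; E(K, 0xD8) = 0x80.

C[1] = 0xB7, C[2] = 0xC0, C[3] = 0x9F, C[4] = 0x80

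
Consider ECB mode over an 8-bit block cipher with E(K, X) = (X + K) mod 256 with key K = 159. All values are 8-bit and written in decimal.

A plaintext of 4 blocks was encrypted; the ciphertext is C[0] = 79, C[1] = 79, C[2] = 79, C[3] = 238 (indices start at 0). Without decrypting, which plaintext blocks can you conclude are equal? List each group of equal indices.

P[0] = P[1] = P[2]

ECB encrypts each block independently with the same key, so equal ciphertext blocks imply equal plaintext blocks.
C[0] = C[1] = C[2] = 79, so P[0] = P[1] = P[2].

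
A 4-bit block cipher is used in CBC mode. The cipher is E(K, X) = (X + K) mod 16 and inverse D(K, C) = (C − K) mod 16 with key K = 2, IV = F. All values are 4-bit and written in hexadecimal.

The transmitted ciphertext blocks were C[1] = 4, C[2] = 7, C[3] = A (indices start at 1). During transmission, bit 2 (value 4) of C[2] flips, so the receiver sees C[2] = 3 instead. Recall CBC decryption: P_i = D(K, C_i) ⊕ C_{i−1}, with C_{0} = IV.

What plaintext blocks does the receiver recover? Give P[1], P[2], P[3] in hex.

P[1] = D, P[2] = 5, P[3] = B

Only C[2] changed, to 3. In CBC, a change in C_i garbles P_i and flips the same bit in P_{i+1}. Decrypting the received ciphertext:
P[1]: D(K, 4) = 2; 2 ⊕ F = D.
P[2]: D(K, 3) = 1; 1 ⊕ 4 = 5.
P[3]: D(K, A) = 8; 8 ⊕ 3 = B.
Blocks that differ from the original plaintext: P[2], P[3].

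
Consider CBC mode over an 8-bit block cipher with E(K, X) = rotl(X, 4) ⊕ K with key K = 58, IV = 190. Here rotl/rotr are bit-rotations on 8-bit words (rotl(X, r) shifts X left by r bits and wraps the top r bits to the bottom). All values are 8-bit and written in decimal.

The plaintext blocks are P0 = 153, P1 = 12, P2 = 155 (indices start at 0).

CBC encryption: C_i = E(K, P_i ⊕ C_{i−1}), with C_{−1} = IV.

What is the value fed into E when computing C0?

C0: P0 ⊕ 190 = 39; E(K, 39) = 72.
So the input to E for block 0 is 39.

39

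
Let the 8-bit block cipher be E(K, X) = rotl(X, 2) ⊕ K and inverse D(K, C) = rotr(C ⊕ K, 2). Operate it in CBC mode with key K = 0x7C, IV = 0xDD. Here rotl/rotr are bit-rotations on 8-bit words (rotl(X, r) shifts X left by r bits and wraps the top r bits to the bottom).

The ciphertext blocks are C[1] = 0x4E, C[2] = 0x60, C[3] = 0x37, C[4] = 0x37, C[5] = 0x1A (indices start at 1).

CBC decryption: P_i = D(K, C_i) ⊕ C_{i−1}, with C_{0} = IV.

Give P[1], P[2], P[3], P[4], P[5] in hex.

P[1] = 0x51, P[2] = 0x49, P[3] = 0xB2, P[4] = 0xE5, P[5] = 0xAE

P[1]: D(K, 0x4E) = 0x8C; 0x8C ⊕ 0xDD = 0x51.
P[2]: D(K, 0x60) = 0x07; 0x07 ⊕ 0x4E = 0x49.
P[3]: D(K, 0x37) = 0xD2; 0xD2 ⊕ 0x60 = 0xB2.
P[4]: D(K, 0x37) = 0xD2; 0xD2 ⊕ 0x37 = 0xE5.
P[5]: D(K, 0x1A) = 0x99; 0x99 ⊕ 0x37 = 0xAE.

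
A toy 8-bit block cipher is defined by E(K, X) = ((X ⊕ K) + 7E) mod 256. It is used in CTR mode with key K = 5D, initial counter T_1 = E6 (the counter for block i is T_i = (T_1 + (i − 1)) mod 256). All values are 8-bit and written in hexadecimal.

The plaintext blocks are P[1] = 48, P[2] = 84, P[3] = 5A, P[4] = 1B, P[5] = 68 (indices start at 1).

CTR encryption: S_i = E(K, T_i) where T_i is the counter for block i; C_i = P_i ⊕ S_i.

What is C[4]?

C[1]: T = E6, S = E(K, T) = 39; 48 ⊕ 39 = 71.
C[2]: T = E7, S = E(K, T) = 38; 84 ⊕ 38 = BC.
C[3]: T = E8, S = E(K, T) = 33; 5A ⊕ 33 = 69.
C[4]: T = E9, S = E(K, T) = 32; 1B ⊕ 32 = 29.

C[4] = 29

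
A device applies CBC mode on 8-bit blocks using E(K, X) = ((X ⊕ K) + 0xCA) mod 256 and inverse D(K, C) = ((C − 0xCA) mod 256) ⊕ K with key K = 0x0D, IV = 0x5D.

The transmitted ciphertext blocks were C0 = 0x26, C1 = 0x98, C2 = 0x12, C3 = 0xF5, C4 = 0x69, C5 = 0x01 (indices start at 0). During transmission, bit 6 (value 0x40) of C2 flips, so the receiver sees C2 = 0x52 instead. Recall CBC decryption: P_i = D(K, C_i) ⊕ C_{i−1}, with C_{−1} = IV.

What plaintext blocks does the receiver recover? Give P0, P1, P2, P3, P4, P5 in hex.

Only C2 changed, to 0x52. In CBC, a change in C_i garbles P_i and flips the same bit in P_{i+1}. Decrypting the received ciphertext:
P0: D(K, 0x26) = 0x51; 0x51 ⊕ 0x5D = 0x0C.
P1: D(K, 0x98) = 0xC3; 0xC3 ⊕ 0x26 = 0xE5.
P2: D(K, 0x52) = 0x85; 0x85 ⊕ 0x98 = 0x1D.
P3: D(K, 0xF5) = 0x26; 0x26 ⊕ 0x52 = 0x74.
P4: D(K, 0x69) = 0x92; 0x92 ⊕ 0xF5 = 0x67.
P5: D(K, 0x01) = 0x3A; 0x3A ⊕ 0x69 = 0x53.
Blocks that differ from the original plaintext: P2, P3.

P0 = 0x0C, P1 = 0xE5, P2 = 0x1D, P3 = 0x74, P4 = 0x67, P5 = 0x53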